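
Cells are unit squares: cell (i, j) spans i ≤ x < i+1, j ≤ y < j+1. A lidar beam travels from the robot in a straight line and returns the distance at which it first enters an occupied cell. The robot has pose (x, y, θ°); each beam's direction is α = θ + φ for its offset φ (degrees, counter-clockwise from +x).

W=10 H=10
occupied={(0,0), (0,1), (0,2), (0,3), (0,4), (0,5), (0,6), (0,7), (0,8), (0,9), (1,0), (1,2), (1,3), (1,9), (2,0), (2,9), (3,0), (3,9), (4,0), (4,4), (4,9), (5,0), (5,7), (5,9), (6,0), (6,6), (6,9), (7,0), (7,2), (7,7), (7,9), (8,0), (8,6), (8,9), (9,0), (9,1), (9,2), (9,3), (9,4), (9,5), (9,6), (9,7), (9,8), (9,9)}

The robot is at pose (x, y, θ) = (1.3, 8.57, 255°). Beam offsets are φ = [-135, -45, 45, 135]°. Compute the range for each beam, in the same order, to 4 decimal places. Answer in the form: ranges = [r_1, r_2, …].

beam 1: φ=-135°, α=120°
  d=(-0.5000,0.8660)  start (1,8)  tX=0.6000 tY=0.4965  stride 1/|dx|=2.0000 1/|dy|=1.1547
    cross y-line → (1,9), t=0.4965 (wall)
  → r_1 = 0.4965
beam 2: φ=-45°, α=210°
  d=(-0.8660,-0.5000)  start (1,8)  tX=0.3464 tY=1.1400  stride 1/|dx|=1.1547 1/|dy|=2.0000
    cross x-line → (0,8), t=0.3464 (wall)
  → r_2 = 0.3464
beam 3: φ=45°, α=300°
  d=(0.5000,-0.8660)  start (1,8)  tX=1.4000 tY=0.6582  stride 1/|dx|=2.0000 1/|dy|=1.1547
    cross y-line → (1,7), t=0.6582
    cross x-line → (2,7), t=1.4000
    cross y-line → (2,6), t=1.8129
    cross y-line → (2,5), t=2.9676
    cross x-line → (3,5), t=3.4000
    cross y-line → (3,4), t=4.1223
    cross y-line → (3,3), t=5.2770
    cross x-line → (4,3), t=5.4000
    cross y-line → (4,2), t=6.4317
    cross x-line → (5,2), t=7.4000
    cross y-line → (5,1), t=7.5864
    cross y-line → (5,0), t=8.7411 (wall)
  → r_3 = 8.7411
beam 4: φ=135°, α=30°
  d=(0.8660,0.5000)  start (1,8)  tX=0.8083 tY=0.8600  stride 1/|dx|=1.1547 1/|dy|=2.0000
    cross x-line → (2,8), t=0.8083
    cross y-line → (2,9), t=0.8600 (wall)
  → r_4 = 0.8600

ranges = [0.4965, 0.3464, 8.7411, 0.8600]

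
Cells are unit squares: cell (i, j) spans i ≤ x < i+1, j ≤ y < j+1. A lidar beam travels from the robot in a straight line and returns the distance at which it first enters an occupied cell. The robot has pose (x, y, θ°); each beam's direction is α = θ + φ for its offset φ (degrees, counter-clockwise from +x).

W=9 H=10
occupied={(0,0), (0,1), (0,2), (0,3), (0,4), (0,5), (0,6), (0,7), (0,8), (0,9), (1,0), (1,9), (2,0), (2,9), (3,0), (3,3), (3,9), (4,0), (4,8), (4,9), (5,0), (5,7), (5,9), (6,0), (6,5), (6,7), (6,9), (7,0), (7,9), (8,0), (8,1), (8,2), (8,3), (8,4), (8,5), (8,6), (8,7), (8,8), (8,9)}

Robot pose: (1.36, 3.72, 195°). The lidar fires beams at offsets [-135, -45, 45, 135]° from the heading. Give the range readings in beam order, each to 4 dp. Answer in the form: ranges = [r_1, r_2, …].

ranges = [5.2800, 0.4157, 0.7200, 5.4400]

beam 1: φ=-135°, α=60°
  d=(0.5000,0.8660)  start (1,3)  tX=1.2800 tY=0.3233  stride 1/|dx|=2.0000 1/|dy|=1.1547
    cross y-line → (1,4), t=0.3233
    cross x-line → (2,4), t=1.2800
    cross y-line → (2,5), t=1.4780
    cross y-line → (2,6), t=2.6327
    cross x-line → (3,6), t=3.2800
    cross y-line → (3,7), t=3.7874
    cross y-line → (3,8), t=4.9421
    cross x-line → (4,8), t=5.2800 (wall)
  → r_1 = 5.2800
beam 2: φ=-45°, α=150°
  d=(-0.8660,0.5000)  start (1,3)  tX=0.4157 tY=0.5600  stride 1/|dx|=1.1547 1/|dy|=2.0000
    cross x-line → (0,3), t=0.4157 (wall)
  → r_2 = 0.4157
beam 3: φ=45°, α=240°
  d=(-0.5000,-0.8660)  start (1,3)  tX=0.7200 tY=0.8314  stride 1/|dx|=2.0000 1/|dy|=1.1547
    cross x-line → (0,3), t=0.7200 (wall)
  → r_3 = 0.7200
beam 4: φ=135°, α=330°
  d=(0.8660,-0.5000)  start (1,3)  tX=0.7390 tY=1.4400  stride 1/|dx|=1.1547 1/|dy|=2.0000
    cross x-line → (2,3), t=0.7390
    cross y-line → (2,2), t=1.4400
    cross x-line → (3,2), t=1.8937
    cross x-line → (4,2), t=3.0484
    cross y-line → (4,1), t=3.4400
    cross x-line → (5,1), t=4.2031
    cross x-line → (6,1), t=5.3578
    cross y-line → (6,0), t=5.4400 (wall)
  → r_4 = 5.4400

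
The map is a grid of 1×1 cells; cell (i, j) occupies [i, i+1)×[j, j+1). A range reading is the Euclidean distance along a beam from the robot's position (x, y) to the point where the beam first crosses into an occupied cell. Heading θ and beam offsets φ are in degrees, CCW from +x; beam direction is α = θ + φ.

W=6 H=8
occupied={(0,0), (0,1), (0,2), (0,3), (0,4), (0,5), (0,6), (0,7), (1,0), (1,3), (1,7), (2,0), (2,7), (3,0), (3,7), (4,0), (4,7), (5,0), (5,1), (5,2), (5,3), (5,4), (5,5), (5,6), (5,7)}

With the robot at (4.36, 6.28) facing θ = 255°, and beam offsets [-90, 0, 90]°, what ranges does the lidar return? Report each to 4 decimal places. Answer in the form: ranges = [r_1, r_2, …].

beam 1: φ=-90°, α=165°
  d=(-0.9659,0.2588)  start (4,6)  tX=0.3727 tY=2.7819  stride 1/|dx|=1.0353 1/|dy|=3.8637
    cross x-line → (3,6), t=0.3727
    cross x-line → (2,6), t=1.4080
    cross x-line → (1,6), t=2.4433
    cross y-line → (1,7), t=2.7819 (wall)
  → r_1 = 2.7819
beam 2: φ=0°, α=255°
  d=(-0.2588,-0.9659)  start (4,6)  tX=1.3909 tY=0.2899  stride 1/|dx|=3.8637 1/|dy|=1.0353
    cross y-line → (4,5), t=0.2899
    cross y-line → (4,4), t=1.3252
    cross x-line → (3,4), t=1.3909
    cross y-line → (3,3), t=2.3604
    cross y-line → (3,2), t=3.3957
    cross y-line → (3,1), t=4.4310
    cross x-line → (2,1), t=5.2546
    cross y-line → (2,0), t=5.4663 (wall)
  → r_2 = 5.4663
beam 3: φ=90°, α=345°
  d=(0.9659,-0.2588)  start (4,6)  tX=0.6626 tY=1.0818  stride 1/|dx|=1.0353 1/|dy|=3.8637
    cross x-line → (5,6), t=0.6626 (wall)
  → r_3 = 0.6626

ranges = [2.7819, 5.4663, 0.6626]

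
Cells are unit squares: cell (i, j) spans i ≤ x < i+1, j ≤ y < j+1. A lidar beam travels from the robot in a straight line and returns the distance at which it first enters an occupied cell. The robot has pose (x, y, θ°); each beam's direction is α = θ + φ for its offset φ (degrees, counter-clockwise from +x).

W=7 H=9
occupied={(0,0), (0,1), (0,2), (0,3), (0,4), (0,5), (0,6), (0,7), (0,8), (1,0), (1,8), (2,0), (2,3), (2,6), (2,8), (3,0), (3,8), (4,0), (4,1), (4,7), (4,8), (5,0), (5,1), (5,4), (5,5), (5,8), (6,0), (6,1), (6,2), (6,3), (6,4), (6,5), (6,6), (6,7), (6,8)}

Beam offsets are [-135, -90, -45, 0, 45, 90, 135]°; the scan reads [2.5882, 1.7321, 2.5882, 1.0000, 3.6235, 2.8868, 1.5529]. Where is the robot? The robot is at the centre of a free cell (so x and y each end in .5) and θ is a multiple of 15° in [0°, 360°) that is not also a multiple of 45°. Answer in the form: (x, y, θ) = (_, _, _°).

(x, y, θ) = (3.5, 4.5, 210°)

The pose lattice has 28·16 = 448 candidates. Test each by forward raycasting.
  (4.5, 6.5, 15°): beam 1 = 3.0000 ≠ 2.5882 ✗
  (5.5, 7.5, 105°): beam 1 = 0.5774 ≠ 2.5882 ✗
  (1.5, 4.5, 285°): beam 1 = 0.5774 ≠ 2.5882 ✗
  (5.5, 6.5, 240°): beam 1 = 1.5529 ≠ 2.5882 ✗
  …
  (3.5, 4.5, 210°): r_1=2.5882, r_2=1.7321, r_3=2.5882, r_4=1.0000, r_5=3.6235, r_6=2.8868, r_7=1.5529 — all match ✓
Unique over the lattice → pose = (3.5, 4.5, 210°).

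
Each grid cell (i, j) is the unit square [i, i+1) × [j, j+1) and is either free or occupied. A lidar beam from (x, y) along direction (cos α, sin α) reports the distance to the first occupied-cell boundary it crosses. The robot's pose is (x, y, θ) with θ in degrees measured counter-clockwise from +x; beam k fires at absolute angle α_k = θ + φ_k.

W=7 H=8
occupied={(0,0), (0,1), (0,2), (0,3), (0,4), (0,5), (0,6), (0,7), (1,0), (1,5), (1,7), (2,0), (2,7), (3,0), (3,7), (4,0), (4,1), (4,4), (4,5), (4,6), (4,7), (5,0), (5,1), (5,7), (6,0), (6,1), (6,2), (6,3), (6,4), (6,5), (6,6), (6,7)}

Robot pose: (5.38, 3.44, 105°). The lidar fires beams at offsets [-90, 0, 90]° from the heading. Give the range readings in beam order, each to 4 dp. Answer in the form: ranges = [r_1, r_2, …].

beam 1: φ=-90°, α=15°
  cosα=0.9659 sinα=0.2588 | (5,3) | tMaxX 0.6419 tMaxY 2.1637 | tΔX 1.0353 tΔY 3.8637
    t=0.6419 [x] (6,3) — stop
  → r_1 = 0.6419
beam 2: φ=0°, α=105°
  cosα=-0.2588 sinα=0.9659 | (5,3) | tMaxX 1.4682 tMaxY 0.5798 | tΔX 3.8637 tΔY 1.0353
    t=0.5798 [y] (5,4)
    t=1.4682 [x] (4,4) — stop
  → r_2 = 1.4682
beam 3: φ=90°, α=195°
  cosα=-0.9659 sinα=-0.2588 | (5,3) | tMaxX 0.3934 tMaxY 1.7000 | tΔX 1.0353 tΔY 3.8637
    t=0.3934 [x] (4,3)
    t=1.4287 [x] (3,3)
    t=1.7000 [y] (3,2)
    t=2.4640 [x] (2,2)
    t=3.4992 [x] (1,2)
    t=4.5345 [x] (0,2) — stop
  → r_3 = 4.5345

ranges = [0.6419, 1.4682, 4.5345]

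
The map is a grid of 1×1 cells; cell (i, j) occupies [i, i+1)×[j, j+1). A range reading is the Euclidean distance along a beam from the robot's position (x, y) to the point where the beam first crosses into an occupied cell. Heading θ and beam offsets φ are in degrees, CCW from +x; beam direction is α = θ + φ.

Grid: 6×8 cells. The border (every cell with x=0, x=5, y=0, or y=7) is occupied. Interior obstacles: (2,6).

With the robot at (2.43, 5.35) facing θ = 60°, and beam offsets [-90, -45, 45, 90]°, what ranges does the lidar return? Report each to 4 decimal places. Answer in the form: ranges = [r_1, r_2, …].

ranges = [2.9676, 2.6607, 0.6729, 1.6512]

beam 1: φ=-90°, α=330°
  cosα=0.8660 sinα=-0.5000 | (2,5) | tMaxX 0.6582 tMaxY 0.7000 | tΔX 1.1547 tΔY 2.0000
    t=0.6582 [x] (3,5)
    t=0.7000 [y] (3,4)
    t=1.8129 [x] (4,4)
    t=2.7000 [y] (4,3)
    t=2.9676 [x] (5,3) — stop
  → r_1 = 2.9676
beam 2: φ=-45°, α=15°
  cosα=0.9659 sinα=0.2588 | (2,5) | tMaxX 0.5901 tMaxY 2.5114 | tΔX 1.0353 tΔY 3.8637
    t=0.5901 [x] (3,5)
    t=1.6254 [x] (4,5)
    t=2.5114 [y] (4,6)
    t=2.6607 [x] (5,6) — stop
  → r_2 = 2.6607
beam 3: φ=45°, α=105°
  cosα=-0.2588 sinα=0.9659 | (2,5) | tMaxX 1.6614 tMaxY 0.6729 | tΔX 3.8637 tΔY 1.0353
    t=0.6729 [y] (2,6) — stop
  → r_3 = 0.6729
beam 4: φ=90°, α=150°
  cosα=-0.8660 sinα=0.5000 | (2,5) | tMaxX 0.4965 tMaxY 1.3000 | tΔX 1.1547 tΔY 2.0000
    t=0.4965 [x] (1,5)
    t=1.3000 [y] (1,6)
    t=1.6512 [x] (0,6) — stop
  → r_4 = 1.6512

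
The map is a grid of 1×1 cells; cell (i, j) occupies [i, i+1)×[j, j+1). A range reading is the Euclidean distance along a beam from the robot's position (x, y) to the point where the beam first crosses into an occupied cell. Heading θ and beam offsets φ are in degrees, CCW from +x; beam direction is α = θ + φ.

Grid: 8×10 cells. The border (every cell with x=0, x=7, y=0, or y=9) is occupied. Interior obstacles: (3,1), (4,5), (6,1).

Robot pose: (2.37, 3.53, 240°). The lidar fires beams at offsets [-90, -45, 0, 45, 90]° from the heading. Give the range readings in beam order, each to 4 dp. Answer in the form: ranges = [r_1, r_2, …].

ranges = [1.5819, 1.4183, 2.7400, 2.4341, 4.1916]

beam 1: φ=-90°, α=150°
  cosα=-0.8660 sinα=0.5000 | (2,3) | tMaxX 0.4272 tMaxY 0.9400 | tΔX 1.1547 tΔY 2.0000
    t=0.4272 [x] (1,3)
    t=0.9400 [y] (1,4)
    t=1.5819 [x] (0,4) — stop
  → r_1 = 1.5819
beam 2: φ=-45°, α=195°
  cosα=-0.9659 sinα=-0.2588 | (2,3) | tMaxX 0.3831 tMaxY 2.0478 | tΔX 1.0353 tΔY 3.8637
    t=0.3831 [x] (1,3)
    t=1.4183 [x] (0,3) — stop
  → r_2 = 1.4183
beam 3: φ=0°, α=240°
  cosα=-0.5000 sinα=-0.8660 | (2,3) | tMaxX 0.7400 tMaxY 0.6120 | tΔX 2.0000 tΔY 1.1547
    t=0.6120 [y] (2,2)
    t=0.7400 [x] (1,2)
    t=1.7667 [y] (1,1)
    t=2.7400 [x] (0,1) — stop
  → r_3 = 2.7400
beam 4: φ=45°, α=285°
  cosα=0.2588 sinα=-0.9659 | (2,3) | tMaxX 2.4341 tMaxY 0.5487 | tΔX 3.8637 tΔY 1.0353
    t=0.5487 [y] (2,2)
    t=1.5840 [y] (2,1)
    t=2.4341 [x] (3,1) — stop
  → r_4 = 2.4341
beam 5: φ=90°, α=330°
  cosα=0.8660 sinα=-0.5000 | (2,3) | tMaxX 0.7275 tMaxY 1.0600 | tΔX 1.1547 tΔY 2.0000
    t=0.7275 [x] (3,3)
    t=1.0600 [y] (3,2)
    t=1.8822 [x] (4,2)
    t=3.0369 [x] (5,2)
    t=3.0600 [y] (5,1)
    t=4.1916 [x] (6,1) — stop
  → r_5 = 4.1916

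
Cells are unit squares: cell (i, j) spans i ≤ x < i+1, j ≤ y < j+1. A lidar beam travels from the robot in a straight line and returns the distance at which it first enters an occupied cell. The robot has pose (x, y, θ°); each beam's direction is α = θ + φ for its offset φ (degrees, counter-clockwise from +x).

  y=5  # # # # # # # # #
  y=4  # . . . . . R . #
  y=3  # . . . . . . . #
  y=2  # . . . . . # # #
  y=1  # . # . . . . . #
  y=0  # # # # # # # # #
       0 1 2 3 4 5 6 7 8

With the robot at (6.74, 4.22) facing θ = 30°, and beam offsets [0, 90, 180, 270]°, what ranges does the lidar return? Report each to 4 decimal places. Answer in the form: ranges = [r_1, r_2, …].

beam 1: φ=0°, α=30°
  dir = (cos 30°, sin 30°) = (0.8660, 0.5000); from cell (6,4)
  next x-line at t=0.3002, next y-line at t=1.5600; Δt_x=1.1547, Δt_y=2.0000
    x: enter (7,4) at t=0.3002
    x: enter (8,4) at t=1.4549 ← occupied
  → r_1 = 1.4549
beam 2: φ=90°, α=120°
  dir = (cos 120°, sin 120°) = (-0.5000, 0.8660); from cell (6,4)
  next x-line at t=1.4800, next y-line at t=0.9007; Δt_x=2.0000, Δt_y=1.1547
    y: enter (6,5) at t=0.9007 ← occupied
  → r_2 = 0.9007
beam 3: φ=180°, α=210°
  dir = (cos 210°, sin 210°) = (-0.8660, -0.5000); from cell (6,4)
  next x-line at t=0.8545, next y-line at t=0.4400; Δt_x=1.1547, Δt_y=2.0000
    y: enter (6,3) at t=0.4400
    x: enter (5,3) at t=0.8545
    x: enter (4,3) at t=2.0092
    y: enter (4,2) at t=2.4400
    x: enter (3,2) at t=3.1639
    x: enter (2,2) at t=4.3186
    y: enter (2,1) at t=4.4400 ← occupied
  → r_3 = 4.4400
beam 4: φ=270°, α=300°
  dir = (cos 300°, sin 300°) = (0.5000, -0.8660); from cell (6,4)
  next x-line at t=0.5200, next y-line at t=0.2540; Δt_x=2.0000, Δt_y=1.1547
    y: enter (6,3) at t=0.2540
    x: enter (7,3) at t=0.5200
    y: enter (7,2) at t=1.4087 ← occupied
  → r_4 = 1.4087

ranges = [1.4549, 0.9007, 4.4400, 1.4087]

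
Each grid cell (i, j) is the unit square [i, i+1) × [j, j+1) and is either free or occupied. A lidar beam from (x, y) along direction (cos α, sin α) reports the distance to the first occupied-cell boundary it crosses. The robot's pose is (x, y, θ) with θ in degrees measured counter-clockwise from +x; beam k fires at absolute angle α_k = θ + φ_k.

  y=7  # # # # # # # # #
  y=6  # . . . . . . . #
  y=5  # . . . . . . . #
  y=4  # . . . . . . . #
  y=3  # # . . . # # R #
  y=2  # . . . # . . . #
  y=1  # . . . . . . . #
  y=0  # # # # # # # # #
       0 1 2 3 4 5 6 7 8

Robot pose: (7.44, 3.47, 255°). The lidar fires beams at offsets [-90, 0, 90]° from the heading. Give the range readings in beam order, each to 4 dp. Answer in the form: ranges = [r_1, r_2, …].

beam 1: φ=-90°, α=165°
  cosα=-0.9659 sinα=0.2588 | (7,3) | tMaxX 0.4555 tMaxY 2.0478 | tΔX 1.0353 tΔY 3.8637
    t=0.4555 [x] (6,3) — stop
  → r_1 = 0.4555
beam 2: φ=0°, α=255°
  cosα=-0.2588 sinα=-0.9659 | (7,3) | tMaxX 1.7000 tMaxY 0.4866 | tΔX 3.8637 tΔY 1.0353
    t=0.4866 [y] (7,2)
    t=1.5219 [y] (7,1)
    t=1.7000 [x] (6,1)
    t=2.5571 [y] (6,0) — stop
  → r_2 = 2.5571
beam 3: φ=90°, α=345°
  cosα=0.9659 sinα=-0.2588 | (7,3) | tMaxX 0.5798 tMaxY 1.8159 | tΔX 1.0353 tΔY 3.8637
    t=0.5798 [x] (8,3) — stop
  → r_3 = 0.5798

ranges = [0.4555, 2.5571, 0.5798]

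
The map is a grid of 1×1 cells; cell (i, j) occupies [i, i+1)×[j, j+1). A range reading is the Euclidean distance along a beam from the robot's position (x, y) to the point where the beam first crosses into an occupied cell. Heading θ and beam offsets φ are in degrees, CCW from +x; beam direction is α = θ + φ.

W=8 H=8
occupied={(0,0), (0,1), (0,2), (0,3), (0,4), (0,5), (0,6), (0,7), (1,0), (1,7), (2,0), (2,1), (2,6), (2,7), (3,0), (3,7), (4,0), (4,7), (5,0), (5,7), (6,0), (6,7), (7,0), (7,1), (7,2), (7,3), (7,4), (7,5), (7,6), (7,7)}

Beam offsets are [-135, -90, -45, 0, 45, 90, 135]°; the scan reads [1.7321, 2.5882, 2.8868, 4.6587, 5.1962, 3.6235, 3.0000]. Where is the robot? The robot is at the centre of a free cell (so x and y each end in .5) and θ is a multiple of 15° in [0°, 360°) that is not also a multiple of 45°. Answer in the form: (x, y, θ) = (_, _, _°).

The pose lattice has 34·16 = 544 candidates. Test each by forward raycasting.
  (5.5, 6.5, 30°): beam 1 = 5.6940 ≠ 1.7321 ✗
  (3.5, 2.5, 255°): beam 1 = 5.0000 ≠ 1.7321 ✗
  (6.5, 6.5, 75°): beam 1 = 1.0000 ≠ 1.7321 ✗
  …
  (5.5, 4.5, 165°): r_1=1.7321, r_2=2.5882, r_3=2.8868, r_4=4.6587, r_5=5.1962, r_6=3.6235, r_7=3.0000 — all match ✓
No second candidate reproduces the full scan.

(x, y, θ) = (5.5, 4.5, 165°)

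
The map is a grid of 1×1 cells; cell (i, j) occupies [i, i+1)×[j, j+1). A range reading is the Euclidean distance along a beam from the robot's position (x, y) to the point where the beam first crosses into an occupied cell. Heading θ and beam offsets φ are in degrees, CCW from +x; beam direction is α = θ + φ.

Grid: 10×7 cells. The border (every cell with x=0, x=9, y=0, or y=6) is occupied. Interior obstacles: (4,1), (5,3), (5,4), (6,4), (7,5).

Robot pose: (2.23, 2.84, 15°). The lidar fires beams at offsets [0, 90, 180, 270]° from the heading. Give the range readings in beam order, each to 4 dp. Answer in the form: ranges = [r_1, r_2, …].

ranges = [2.8677, 3.2715, 1.2734, 1.9049]

beam 1: φ=0°, α=15°
  dir = (cos 15°, sin 15°) = (0.9659, 0.2588); from cell (2,2)
  next x-line at t=0.7972, next y-line at t=0.6182; Δt_x=1.0353, Δt_y=3.8637
    y: enter (2,3) at t=0.6182
    x: enter (3,3) at t=0.7972
    x: enter (4,3) at t=1.8324
    x: enter (5,3) at t=2.8677 ← occupied
  → r_1 = 2.8677
beam 2: φ=90°, α=105°
  dir = (cos 105°, sin 105°) = (-0.2588, 0.9659); from cell (2,2)
  next x-line at t=0.8887, next y-line at t=0.1656; Δt_x=3.8637, Δt_y=1.0353
    y: enter (2,3) at t=0.1656
    x: enter (1,3) at t=0.8887
    y: enter (1,4) at t=1.2009
    y: enter (1,5) at t=2.2362
    y: enter (1,6) at t=3.2715 ← occupied
  → r_2 = 3.2715
beam 3: φ=180°, α=195°
  dir = (cos 195°, sin 195°) = (-0.9659, -0.2588); from cell (2,2)
  next x-line at t=0.2381, next y-line at t=3.2455; Δt_x=1.0353, Δt_y=3.8637
    x: enter (1,2) at t=0.2381
    x: enter (0,2) at t=1.2734 ← occupied
  → r_3 = 1.2734
beam 4: φ=270°, α=285°
  dir = (cos 285°, sin 285°) = (0.2588, -0.9659); from cell (2,2)
  next x-line at t=2.9751, next y-line at t=0.8696; Δt_x=3.8637, Δt_y=1.0353
    y: enter (2,1) at t=0.8696
    y: enter (2,0) at t=1.9049 ← occupied
  → r_4 = 1.9049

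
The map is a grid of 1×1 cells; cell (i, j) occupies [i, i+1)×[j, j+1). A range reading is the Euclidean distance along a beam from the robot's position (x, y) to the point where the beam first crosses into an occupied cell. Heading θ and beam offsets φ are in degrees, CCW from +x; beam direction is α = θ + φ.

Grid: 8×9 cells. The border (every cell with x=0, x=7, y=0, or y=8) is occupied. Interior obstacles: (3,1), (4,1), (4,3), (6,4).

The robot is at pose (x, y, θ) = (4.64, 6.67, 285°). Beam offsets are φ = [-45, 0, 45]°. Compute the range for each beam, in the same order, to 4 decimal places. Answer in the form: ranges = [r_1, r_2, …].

beam 1: φ=-45°, α=240°
  dir = (cos 240°, sin 240°) = (-0.5000, -0.8660); from cell (4,6)
  next x-line at t=1.2800, next y-line at t=0.7736; Δt_x=2.0000, Δt_y=1.1547
    y: enter (4,5) at t=0.7736
    x: enter (3,5) at t=1.2800
    y: enter (3,4) at t=1.9283
    y: enter (3,3) at t=3.0831
    x: enter (2,3) at t=3.2800
    y: enter (2,2) at t=4.2378
    x: enter (1,2) at t=5.2800
    y: enter (1,1) at t=5.3925
    y: enter (1,0) at t=6.5472 ← occupied
  → r_1 = 6.5472
beam 2: φ=0°, α=285°
  dir = (cos 285°, sin 285°) = (0.2588, -0.9659); from cell (4,6)
  next x-line at t=1.3909, next y-line at t=0.6936; Δt_x=3.8637, Δt_y=1.0353
    y: enter (4,5) at t=0.6936
    x: enter (5,5) at t=1.3909
    y: enter (5,4) at t=1.7289
    y: enter (5,3) at t=2.7642
    y: enter (5,2) at t=3.7995
    y: enter (5,1) at t=4.8347
    x: enter (6,1) at t=5.2546
    y: enter (6,0) at t=5.8700 ← occupied
  → r_2 = 5.8700
beam 3: φ=45°, α=330°
  dir = (cos 330°, sin 330°) = (0.8660, -0.5000); from cell (4,6)
  next x-line at t=0.4157, next y-line at t=1.3400; Δt_x=1.1547, Δt_y=2.0000
    x: enter (5,6) at t=0.4157
    y: enter (5,5) at t=1.3400
    x: enter (6,5) at t=1.5704
    x: enter (7,5) at t=2.7251 ← occupied
  → r_3 = 2.7251

ranges = [6.5472, 5.8700, 2.7251]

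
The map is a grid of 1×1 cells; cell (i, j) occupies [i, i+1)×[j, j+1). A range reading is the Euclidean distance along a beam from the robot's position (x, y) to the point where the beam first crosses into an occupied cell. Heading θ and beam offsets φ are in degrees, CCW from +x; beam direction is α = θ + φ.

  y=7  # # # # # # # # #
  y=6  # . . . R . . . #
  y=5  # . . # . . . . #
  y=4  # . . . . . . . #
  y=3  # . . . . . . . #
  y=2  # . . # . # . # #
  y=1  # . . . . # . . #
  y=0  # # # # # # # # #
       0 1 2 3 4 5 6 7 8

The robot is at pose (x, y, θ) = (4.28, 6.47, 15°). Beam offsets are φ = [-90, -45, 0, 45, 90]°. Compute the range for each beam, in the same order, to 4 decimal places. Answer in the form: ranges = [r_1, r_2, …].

beam 1: φ=-90°, α=285°
  cosα=0.2588 sinα=-0.9659 | (4,6) | tMaxX 2.7819 tMaxY 0.4866 | tΔX 3.8637 tΔY 1.0353
    t=0.4866 [y] (4,5)
    t=1.5219 [y] (4,4)
    t=2.5571 [y] (4,3)
    t=2.7819 [x] (5,3)
    t=3.5924 [y] (5,2) — stop
  → r_1 = 3.5924
beam 2: φ=-45°, α=330°
  cosα=0.8660 sinα=-0.5000 | (4,6) | tMaxX 0.8314 tMaxY 0.9400 | tΔX 1.1547 tΔY 2.0000
    t=0.8314 [x] (5,6)
    t=0.9400 [y] (5,5)
    t=1.9861 [x] (6,5)
    t=2.9400 [y] (6,4)
    t=3.1408 [x] (7,4)
    t=4.2955 [x] (8,4) — stop
  → r_2 = 4.2955
beam 3: φ=0°, α=15°
  cosα=0.9659 sinα=0.2588 | (4,6) | tMaxX 0.7454 tMaxY 2.0478 | tΔX 1.0353 tΔY 3.8637
    t=0.7454 [x] (5,6)
    t=1.7807 [x] (6,6)
    t=2.0478 [y] (6,7) — stop
  → r_3 = 2.0478
beam 4: φ=45°, α=60°
  cosα=0.5000 sinα=0.8660 | (4,6) | tMaxX 1.4400 tMaxY 0.6120 | tΔX 2.0000 tΔY 1.1547
    t=0.6120 [y] (4,7) — stop
  → r_4 = 0.6120
beam 5: φ=90°, α=105°
  cosα=-0.2588 sinα=0.9659 | (4,6) | tMaxX 1.0818 tMaxY 0.5487 | tΔX 3.8637 tΔY 1.0353
    t=0.5487 [y] (4,7) — stop
  → r_5 = 0.5487

ranges = [3.5924, 4.2955, 2.0478, 0.6120, 0.5487]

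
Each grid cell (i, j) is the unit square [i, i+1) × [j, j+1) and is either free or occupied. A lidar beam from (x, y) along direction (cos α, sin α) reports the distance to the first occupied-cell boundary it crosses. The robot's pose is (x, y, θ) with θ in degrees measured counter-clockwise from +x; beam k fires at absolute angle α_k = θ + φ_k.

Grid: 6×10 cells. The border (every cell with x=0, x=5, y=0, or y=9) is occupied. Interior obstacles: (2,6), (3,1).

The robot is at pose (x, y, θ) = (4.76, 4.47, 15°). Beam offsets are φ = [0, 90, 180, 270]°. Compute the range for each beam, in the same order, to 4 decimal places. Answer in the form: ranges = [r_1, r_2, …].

ranges = [0.2485, 4.6898, 3.8926, 0.9273]

beam 1: φ=0°, α=15°
  cosα=0.9659 sinα=0.2588 | (4,4) | tMaxX 0.2485 tMaxY 2.0478 | tΔX 1.0353 tΔY 3.8637
    t=0.2485 [x] (5,4) — stop
  → r_1 = 0.2485
beam 2: φ=90°, α=105°
  cosα=-0.2588 sinα=0.9659 | (4,4) | tMaxX 2.9364 tMaxY 0.5487 | tΔX 3.8637 tΔY 1.0353
    t=0.5487 [y] (4,5)
    t=1.5840 [y] (4,6)
    t=2.6192 [y] (4,7)
    t=2.9364 [x] (3,7)
    t=3.6545 [y] (3,8)
    t=4.6898 [y] (3,9) — stop
  → r_2 = 4.6898
beam 3: φ=180°, α=195°
  cosα=-0.9659 sinα=-0.2588 | (4,4) | tMaxX 0.7868 tMaxY 1.8159 | tΔX 1.0353 tΔY 3.8637
    t=0.7868 [x] (3,4)
    t=1.8159 [y] (3,3)
    t=1.8221 [x] (2,3)
    t=2.8574 [x] (1,3)
    t=3.8926 [x] (0,3) — stop
  → r_3 = 3.8926
beam 4: φ=270°, α=285°
  cosα=0.2588 sinα=-0.9659 | (4,4) | tMaxX 0.9273 tMaxY 0.4866 | tΔX 3.8637 tΔY 1.0353
    t=0.4866 [y] (4,3)
    t=0.9273 [x] (5,3) — stop
  → r_4 = 0.9273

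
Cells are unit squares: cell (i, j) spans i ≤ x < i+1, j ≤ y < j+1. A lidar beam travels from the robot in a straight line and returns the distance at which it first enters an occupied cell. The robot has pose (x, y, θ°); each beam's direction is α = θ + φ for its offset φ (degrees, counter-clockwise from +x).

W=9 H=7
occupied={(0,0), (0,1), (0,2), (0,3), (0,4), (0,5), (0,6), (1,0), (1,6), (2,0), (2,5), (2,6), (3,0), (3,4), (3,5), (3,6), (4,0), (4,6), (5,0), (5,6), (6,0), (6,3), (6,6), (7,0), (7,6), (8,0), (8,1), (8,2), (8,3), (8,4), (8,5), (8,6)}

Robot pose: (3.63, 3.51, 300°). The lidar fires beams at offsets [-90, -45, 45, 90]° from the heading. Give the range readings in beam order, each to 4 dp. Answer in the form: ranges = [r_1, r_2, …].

ranges = [3.0369, 2.5985, 4.5242, 4.9800]

beam 1: φ=-90°, α=210°
  direction (-0.8660, -0.5000); cell (3,3); t to first gridline: x 0.7275, y 1.0200 (then +1.1547 / +2.0000)
    (2,3) via x @ 0.7275
    (2,2) via y @ 1.0200
    (1,2) via x @ 1.8822
    (1,1) via y @ 3.0200
    (0,1) via x @ 3.0369  # hit
  → r_1 = 3.0369
beam 2: φ=-45°, α=255°
  direction (-0.2588, -0.9659); cell (3,3); t to first gridline: x 2.4341, y 0.5280 (then +3.8637 / +1.0353)
    (3,2) via y @ 0.5280
    (3,1) via y @ 1.5633
    (2,1) via x @ 2.4341
    (2,0) via y @ 2.5985  # hit
  → r_2 = 2.5985
beam 3: φ=45°, α=345°
  direction (0.9659, -0.2588); cell (3,3); t to first gridline: x 0.3831, y 1.9705 (then +1.0353 / +3.8637)
    (4,3) via x @ 0.3831
    (5,3) via x @ 1.4183
    (5,2) via y @ 1.9705
    (6,2) via x @ 2.4536
    (7,2) via x @ 3.4889
    (8,2) via x @ 4.5242  # hit
  → r_3 = 4.5242
beam 4: φ=90°, α=30°
  direction (0.8660, 0.5000); cell (3,3); t to first gridline: x 0.4272, y 0.9800 (then +1.1547 / +2.0000)
    (4,3) via x @ 0.4272
    (4,4) via y @ 0.9800
    (5,4) via x @ 1.5819
    (6,4) via x @ 2.7366
    (6,5) via y @ 2.9800
    (7,5) via x @ 3.8913
    (7,6) via y @ 4.9800  # hit
  → r_4 = 4.9800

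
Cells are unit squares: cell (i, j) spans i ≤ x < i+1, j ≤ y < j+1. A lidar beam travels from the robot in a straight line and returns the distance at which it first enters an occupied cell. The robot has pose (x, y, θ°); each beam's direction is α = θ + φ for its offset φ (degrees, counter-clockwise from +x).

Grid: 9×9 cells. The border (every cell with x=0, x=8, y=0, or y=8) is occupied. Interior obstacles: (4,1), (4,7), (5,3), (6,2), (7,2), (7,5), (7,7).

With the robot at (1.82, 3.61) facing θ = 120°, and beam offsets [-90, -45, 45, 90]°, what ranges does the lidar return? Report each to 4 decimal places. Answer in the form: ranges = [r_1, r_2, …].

ranges = [6.7800, 4.5449, 0.8489, 0.9469]

beam 1: φ=-90°, α=30°
  direction (0.8660, 0.5000); cell (1,3); t to first gridline: x 0.2078, y 0.7800 (then +1.1547 / +2.0000)
    (2,3) via x @ 0.2078
    (2,4) via y @ 0.7800
    (3,4) via x @ 1.3625
    (4,4) via x @ 2.5172
    (4,5) via y @ 2.7800
    (5,5) via x @ 3.6719
    (5,6) via y @ 4.7800
    (6,6) via x @ 4.8266
    (7,6) via x @ 5.9813
    (7,7) via y @ 6.7800  # hit
  → r_1 = 6.7800
beam 2: φ=-45°, α=75°
  direction (0.2588, 0.9659); cell (1,3); t to first gridline: x 0.6955, y 0.4038 (then +3.8637 / +1.0353)
    (1,4) via y @ 0.4038
    (2,4) via x @ 0.6955
    (2,5) via y @ 1.4390
    (2,6) via y @ 2.4743
    (2,7) via y @ 3.5096
    (2,8) via y @ 4.5449  # hit
  → r_2 = 4.5449
beam 3: φ=45°, α=165°
  direction (-0.9659, 0.2588); cell (1,3); t to first gridline: x 0.8489, y 1.5068 (then +1.0353 / +3.8637)
    (0,3) via x @ 0.8489  # hit
  → r_3 = 0.8489
beam 4: φ=90°, α=210°
  direction (-0.8660, -0.5000); cell (1,3); t to first gridline: x 0.9469, y 1.2200 (then +1.1547 / +2.0000)
    (0,3) via x @ 0.9469  # hit
  → r_4 = 0.9469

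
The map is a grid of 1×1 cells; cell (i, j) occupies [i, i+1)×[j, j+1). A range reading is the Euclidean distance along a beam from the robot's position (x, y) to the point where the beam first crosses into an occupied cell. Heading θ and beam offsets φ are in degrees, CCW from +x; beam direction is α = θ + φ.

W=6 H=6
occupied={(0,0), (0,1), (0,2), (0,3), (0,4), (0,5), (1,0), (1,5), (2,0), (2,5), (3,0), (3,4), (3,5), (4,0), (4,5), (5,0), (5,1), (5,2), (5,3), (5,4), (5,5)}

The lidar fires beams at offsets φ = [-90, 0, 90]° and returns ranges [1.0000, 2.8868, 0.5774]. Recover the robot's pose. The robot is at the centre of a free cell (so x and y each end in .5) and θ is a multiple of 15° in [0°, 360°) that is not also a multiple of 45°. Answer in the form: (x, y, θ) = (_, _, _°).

(x, y, θ) = (4.5, 3.5, 240°)

Candidates: 15 free-cell centres × 16 headings = 240 poses. Raycast each; keep the one whose scan matches to 4 dp.
  (3.5, 3.5, 30°): beam 1 = 2.8868 ≠ 1.0000 ✗
  (2.5, 4.5, 75°): beam 1 = 0.5176 ≠ 1.0000 ✗
  (1.5, 4.5, 150°): beam 1 = 0.5774 ≠ 1.0000 ✗
  (3.5, 2.5, 165°): beam 1 = 1.5529 ≠ 1.0000 ✗
  (1.5, 3.5, 195°): beam 1 = 1.5529 ≠ 1.0000 ✗
  …
  (4.5, 3.5, 240°): r_1=1.0000, r_2=2.8868, r_3=0.5774 — all match ✓
Unique over the lattice → pose = (4.5, 3.5, 240°).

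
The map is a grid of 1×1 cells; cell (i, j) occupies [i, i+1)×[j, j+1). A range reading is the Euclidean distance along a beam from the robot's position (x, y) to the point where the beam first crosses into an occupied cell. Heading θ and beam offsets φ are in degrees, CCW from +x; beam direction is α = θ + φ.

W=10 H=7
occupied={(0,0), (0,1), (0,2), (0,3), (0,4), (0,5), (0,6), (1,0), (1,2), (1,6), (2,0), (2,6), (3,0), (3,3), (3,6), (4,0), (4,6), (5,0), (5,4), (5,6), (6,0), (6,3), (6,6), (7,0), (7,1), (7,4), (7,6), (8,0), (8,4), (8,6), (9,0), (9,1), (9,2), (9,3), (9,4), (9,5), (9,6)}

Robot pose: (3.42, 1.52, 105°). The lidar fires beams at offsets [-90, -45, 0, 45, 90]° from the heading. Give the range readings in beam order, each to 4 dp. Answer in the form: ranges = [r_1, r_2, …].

beam 1: φ=-90°, α=15°
  d=(0.9659,0.2588)  start (3,1)  tX=0.6005 tY=1.8546  stride 1/|dx|=1.0353 1/|dy|=3.8637
    cross x-line → (4,1), t=0.6005
    cross x-line → (5,1), t=1.6357
    cross y-line → (5,2), t=1.8546
    cross x-line → (6,2), t=2.6710
    cross x-line → (7,2), t=3.7063
    cross x-line → (8,2), t=4.7416
    cross y-line → (8,3), t=5.7183
    cross x-line → (9,3), t=5.7768 (wall)
  → r_1 = 5.7768
beam 2: φ=-45°, α=60°
  d=(0.5000,0.8660)  start (3,1)  tX=1.1600 tY=0.5543  stride 1/|dx|=2.0000 1/|dy|=1.1547
    cross y-line → (3,2), t=0.5543
    cross x-line → (4,2), t=1.1600
    cross y-line → (4,3), t=1.7090
    cross y-line → (4,4), t=2.8637
    cross x-line → (5,4), t=3.1600 (wall)
  → r_2 = 3.1600
beam 3: φ=0°, α=105°
  d=(-0.2588,0.9659)  start (3,1)  tX=1.6228 tY=0.4969  stride 1/|dx|=3.8637 1/|dy|=1.0353
    cross y-line → (3,2), t=0.4969
    cross y-line → (3,3), t=1.5322 (wall)
  → r_3 = 1.5322
beam 4: φ=45°, α=150°
  d=(-0.8660,0.5000)  start (3,1)  tX=0.4850 tY=0.9600  stride 1/|dx|=1.1547 1/|dy|=2.0000
    cross x-line → (2,1), t=0.4850
    cross y-line → (2,2), t=0.9600
    cross x-line → (1,2), t=1.6397 (wall)
  → r_4 = 1.6397
beam 5: φ=90°, α=195°
  d=(-0.9659,-0.2588)  start (3,1)  tX=0.4348 tY=2.0091  stride 1/|dx|=1.0353 1/|dy|=3.8637
    cross x-line → (2,1), t=0.4348
    cross x-line → (1,1), t=1.4701
    cross y-line → (1,0), t=2.0091 (wall)
  → r_5 = 2.0091

ranges = [5.7768, 3.1600, 1.5322, 1.6397, 2.0091]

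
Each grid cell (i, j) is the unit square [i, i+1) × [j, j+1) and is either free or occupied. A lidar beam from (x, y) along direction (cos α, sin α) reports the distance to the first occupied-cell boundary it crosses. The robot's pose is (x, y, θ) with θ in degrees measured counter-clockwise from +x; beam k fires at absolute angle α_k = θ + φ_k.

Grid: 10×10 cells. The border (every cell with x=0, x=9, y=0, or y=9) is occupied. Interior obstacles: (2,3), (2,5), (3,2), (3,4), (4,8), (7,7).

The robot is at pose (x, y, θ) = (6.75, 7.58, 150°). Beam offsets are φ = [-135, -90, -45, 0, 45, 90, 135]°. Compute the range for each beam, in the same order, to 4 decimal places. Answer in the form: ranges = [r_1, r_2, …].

beam 1: φ=-135°, α=15°
  d=(0.9659,0.2588)  start (6,7)  tX=0.2588 tY=1.6228  stride 1/|dx|=1.0353 1/|dy|=3.8637
    cross x-line → (7,7), t=0.2588 (wall)
  → r_1 = 0.2588
beam 2: φ=-90°, α=60°
  d=(0.5000,0.8660)  start (6,7)  tX=0.5000 tY=0.4850  stride 1/|dx|=2.0000 1/|dy|=1.1547
    cross y-line → (6,8), t=0.4850
    cross x-line → (7,8), t=0.5000
    cross y-line → (7,9), t=1.6397 (wall)
  → r_2 = 1.6397
beam 3: φ=-45°, α=105°
  d=(-0.2588,0.9659)  start (6,7)  tX=2.8978 tY=0.4348  stride 1/|dx|=3.8637 1/|dy|=1.0353
    cross y-line → (6,8), t=0.4348
    cross y-line → (6,9), t=1.4701 (wall)
  → r_3 = 1.4701
beam 4: φ=0°, α=150°
  d=(-0.8660,0.5000)  start (6,7)  tX=0.8660 tY=0.8400  stride 1/|dx|=1.1547 1/|dy|=2.0000
    cross y-line → (6,8), t=0.8400
    cross x-line → (5,8), t=0.8660
    cross x-line → (4,8), t=2.0207 (wall)
  → r_4 = 2.0207
beam 5: φ=45°, α=195°
  d=(-0.9659,-0.2588)  start (6,7)  tX=0.7765 tY=2.2409  stride 1/|dx|=1.0353 1/|dy|=3.8637
    cross x-line → (5,7), t=0.7765
    cross x-line → (4,7), t=1.8117
    cross y-line → (4,6), t=2.2409
    cross x-line → (3,6), t=2.8470
    cross x-line → (2,6), t=3.8823
    cross x-line → (1,6), t=4.9176
    cross x-line → (0,6), t=5.9528 (wall)
  → r_5 = 5.9528
beam 6: φ=90°, α=240°
  d=(-0.5000,-0.8660)  start (6,7)  tX=1.5000 tY=0.6697  stride 1/|dx|=2.0000 1/|dy|=1.1547
    cross y-line → (6,6), t=0.6697
    cross x-line → (5,6), t=1.5000
    cross y-line → (5,5), t=1.8244
    cross y-line → (5,4), t=2.9791
    cross x-line → (4,4), t=3.5000
    cross y-line → (4,3), t=4.1338
    cross y-line → (4,2), t=5.2885
    cross x-line → (3,2), t=5.5000 (wall)
  → r_6 = 5.5000
beam 7: φ=135°, α=285°
  d=(0.2588,-0.9659)  start (6,7)  tX=0.9659 tY=0.6005  stride 1/|dx|=3.8637 1/|dy|=1.0353
    cross y-line → (6,6), t=0.6005
    cross x-line → (7,6), t=0.9659
    cross y-line → (7,5), t=1.6357
    cross y-line → (7,4), t=2.6710
    cross y-line → (7,3), t=3.7063
    cross y-line → (7,2), t=4.7416
    cross x-line → (8,2), t=4.8296
    cross y-line → (8,1), t=5.7768
    cross y-line → (8,0), t=6.8121 (wall)
  → r_7 = 6.8121

ranges = [0.2588, 1.6397, 1.4701, 2.0207, 5.9528, 5.5000, 6.8121]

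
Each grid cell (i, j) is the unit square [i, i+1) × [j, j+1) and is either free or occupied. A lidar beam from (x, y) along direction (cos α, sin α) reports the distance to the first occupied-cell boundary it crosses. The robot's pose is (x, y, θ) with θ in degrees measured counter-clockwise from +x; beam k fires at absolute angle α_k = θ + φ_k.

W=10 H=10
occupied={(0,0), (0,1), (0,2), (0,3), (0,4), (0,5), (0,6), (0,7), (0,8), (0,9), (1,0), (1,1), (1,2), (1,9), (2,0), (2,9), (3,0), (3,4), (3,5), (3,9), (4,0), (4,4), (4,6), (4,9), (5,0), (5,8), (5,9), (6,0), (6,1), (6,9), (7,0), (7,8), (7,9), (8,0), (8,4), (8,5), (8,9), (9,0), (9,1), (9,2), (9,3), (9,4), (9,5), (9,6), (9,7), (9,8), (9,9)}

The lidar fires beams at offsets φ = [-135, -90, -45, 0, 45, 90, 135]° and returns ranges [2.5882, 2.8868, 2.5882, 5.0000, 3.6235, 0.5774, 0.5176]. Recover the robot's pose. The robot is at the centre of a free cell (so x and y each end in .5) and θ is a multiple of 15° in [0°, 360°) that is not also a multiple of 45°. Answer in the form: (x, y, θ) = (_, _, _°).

(x, y, θ) = (4.5, 3.5, 330°)

Candidates: 53 free-cell centres × 16 headings = 848 poses. Raycast each; keep the one whose scan matches to 4 dp.
  (4.5, 3.5, 345°): beam 1 = 2.8868 ≠ 2.5882 ✗
  (4.5, 8.5, 30°): beam 1 = 1.5529 ≠ 2.5882 ✗
  (8.5, 6.5, 30°): beam 1 = 0.5176 ≠ 2.5882 ✗
  …
  (4.5, 3.5, 330°): r_1=2.5882, r_2=2.8868, r_3=2.5882, r_4=5.0000, r_5=3.6235, r_6=0.5774, r_7=0.5176 — all match ✓
Unique over the lattice → pose = (4.5, 3.5, 330°).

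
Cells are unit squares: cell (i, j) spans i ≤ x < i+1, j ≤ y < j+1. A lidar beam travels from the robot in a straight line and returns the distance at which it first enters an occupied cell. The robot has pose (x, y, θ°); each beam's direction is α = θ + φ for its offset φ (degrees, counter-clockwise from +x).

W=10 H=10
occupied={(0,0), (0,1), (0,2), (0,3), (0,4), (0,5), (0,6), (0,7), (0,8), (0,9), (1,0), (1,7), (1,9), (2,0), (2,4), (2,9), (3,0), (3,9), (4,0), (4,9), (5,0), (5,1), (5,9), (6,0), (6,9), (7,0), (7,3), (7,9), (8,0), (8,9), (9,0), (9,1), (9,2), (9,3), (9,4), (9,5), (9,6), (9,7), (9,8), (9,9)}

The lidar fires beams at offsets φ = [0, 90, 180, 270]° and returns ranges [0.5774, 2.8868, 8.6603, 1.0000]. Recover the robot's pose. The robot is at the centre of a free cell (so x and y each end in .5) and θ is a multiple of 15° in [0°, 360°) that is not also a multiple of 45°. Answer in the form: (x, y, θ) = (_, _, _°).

Candidates: 60 free-cell centres × 16 headings = 960 poses. Raycast each; keep the one whose scan matches to 4 dp.
  (3.5, 8.5, 30°): beam 1 = 1.0000 ≠ 0.5774 ✗
  (1.5, 2.5, 210°): beam 2 = 1.7321 ≠ 2.8868 ✗
  (4.5, 2.5, 330°): beam 1 = 1.0000 ≠ 0.5774 ✗
  (4.5, 5.5, 300°): beam 1 = 5.1962 ≠ 0.5774 ✗
  (4.5, 6.5, 255°): beam 1 = 5.6940 ≠ 0.5774 ✗
  …
  (8.5, 6.5, 30°): r_1=0.5774, r_2=2.8868, r_3=8.6603, r_4=1.0000 — all match ✓
Only this pose fits every beam.

(x, y, θ) = (8.5, 6.5, 30°)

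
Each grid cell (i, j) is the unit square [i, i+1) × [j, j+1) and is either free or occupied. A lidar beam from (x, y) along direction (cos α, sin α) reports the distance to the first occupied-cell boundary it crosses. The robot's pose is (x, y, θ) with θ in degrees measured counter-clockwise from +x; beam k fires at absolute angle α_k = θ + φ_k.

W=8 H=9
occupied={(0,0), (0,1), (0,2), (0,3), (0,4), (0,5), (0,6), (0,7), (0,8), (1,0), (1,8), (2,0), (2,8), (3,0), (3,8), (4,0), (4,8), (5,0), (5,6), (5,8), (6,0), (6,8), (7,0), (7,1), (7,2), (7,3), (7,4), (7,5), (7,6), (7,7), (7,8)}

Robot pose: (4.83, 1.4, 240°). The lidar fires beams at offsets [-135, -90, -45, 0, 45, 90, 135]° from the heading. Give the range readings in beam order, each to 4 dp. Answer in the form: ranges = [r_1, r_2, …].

ranges = [6.8328, 4.4225, 1.5455, 0.4619, 0.4141, 0.8000, 2.2465]

beam 1: φ=-135°, α=105°
  direction (-0.2588, 0.9659); cell (4,1); t to first gridline: x 3.2069, y 0.6212 (then +3.8637 / +1.0353)
    (4,2) via y @ 0.6212
    (4,3) via y @ 1.6564
    (4,4) via y @ 2.6917
    (3,4) via x @ 3.2069
    (3,5) via y @ 3.7270
    (3,6) via y @ 4.7623
    (3,7) via y @ 5.7975
    (3,8) via y @ 6.8328  # hit
  → r_1 = 6.8328
beam 2: φ=-90°, α=150°
  direction (-0.8660, 0.5000); cell (4,1); t to first gridline: x 0.9584, y 1.2000 (then +1.1547 / +2.0000)
    (3,1) via x @ 0.9584
    (3,2) via y @ 1.2000
    (2,2) via x @ 2.1131
    (2,3) via y @ 3.2000
    (1,3) via x @ 3.2678
    (0,3) via x @ 4.4225  # hit
  → r_2 = 4.4225
beam 3: φ=-45°, α=195°
  direction (-0.9659, -0.2588); cell (4,1); t to first gridline: x 0.8593, y 1.5455 (then +1.0353 / +3.8637)
    (3,1) via x @ 0.8593
    (3,0) via y @ 1.5455  # hit
  → r_3 = 1.5455
beam 4: φ=0°, α=240°
  direction (-0.5000, -0.8660); cell (4,1); t to first gridline: x 1.6600, y 0.4619 (then +2.0000 / +1.1547)
    (4,0) via y @ 0.4619  # hit
  → r_4 = 0.4619
beam 5: φ=45°, α=285°
  direction (0.2588, -0.9659); cell (4,1); t to first gridline: x 0.6568, y 0.4141 (then +3.8637 / +1.0353)
    (4,0) via y @ 0.4141  # hit
  → r_5 = 0.4141
beam 6: φ=90°, α=330°
  direction (0.8660, -0.5000); cell (4,1); t to first gridline: x 0.1963, y 0.8000 (then +1.1547 / +2.0000)
    (5,1) via x @ 0.1963
    (5,0) via y @ 0.8000  # hit
  → r_6 = 0.8000
beam 7: φ=135°, α=15°
  direction (0.9659, 0.2588); cell (4,1); t to first gridline: x 0.1760, y 2.3182 (then +1.0353 / +3.8637)
    (5,1) via x @ 0.1760
    (6,1) via x @ 1.2113
    (7,1) via x @ 2.2465  # hit
  → r_7 = 2.2465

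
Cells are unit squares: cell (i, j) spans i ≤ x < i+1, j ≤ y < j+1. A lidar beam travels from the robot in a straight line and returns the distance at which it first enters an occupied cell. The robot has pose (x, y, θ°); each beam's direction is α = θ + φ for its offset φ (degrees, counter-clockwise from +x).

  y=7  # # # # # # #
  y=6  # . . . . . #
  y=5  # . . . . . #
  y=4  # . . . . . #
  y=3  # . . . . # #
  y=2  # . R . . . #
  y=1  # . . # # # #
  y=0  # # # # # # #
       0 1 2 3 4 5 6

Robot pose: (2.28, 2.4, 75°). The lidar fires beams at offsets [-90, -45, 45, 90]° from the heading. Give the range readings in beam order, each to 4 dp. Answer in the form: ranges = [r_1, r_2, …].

ranges = [1.5455, 3.1408, 2.5600, 1.3252]

beam 1: φ=-90°, α=345°
  dir = (cos 345°, sin 345°) = (0.9659, -0.2588); from cell (2,2)
  next x-line at t=0.7454, next y-line at t=1.5455; Δt_x=1.0353, Δt_y=3.8637
    x: enter (3,2) at t=0.7454
    y: enter (3,1) at t=1.5455 ← occupied
  → r_1 = 1.5455
beam 2: φ=-45°, α=30°
  dir = (cos 30°, sin 30°) = (0.8660, 0.5000); from cell (2,2)
  next x-line at t=0.8314, next y-line at t=1.2000; Δt_x=1.1547, Δt_y=2.0000
    x: enter (3,2) at t=0.8314
    y: enter (3,3) at t=1.2000
    x: enter (4,3) at t=1.9861
    x: enter (5,3) at t=3.1408 ← occupied
  → r_2 = 3.1408
beam 3: φ=45°, α=120°
  dir = (cos 120°, sin 120°) = (-0.5000, 0.8660); from cell (2,2)
  next x-line at t=0.5600, next y-line at t=0.6928; Δt_x=2.0000, Δt_y=1.1547
    x: enter (1,2) at t=0.5600
    y: enter (1,3) at t=0.6928
    y: enter (1,4) at t=1.8475
    x: enter (0,4) at t=2.5600 ← occupied
  → r_3 = 2.5600
beam 4: φ=90°, α=165°
  dir = (cos 165°, sin 165°) = (-0.9659, 0.2588); from cell (2,2)
  next x-line at t=0.2899, next y-line at t=2.3182; Δt_x=1.0353, Δt_y=3.8637
    x: enter (1,2) at t=0.2899
    x: enter (0,2) at t=1.3252 ← occupied
  → r_4 = 1.3252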